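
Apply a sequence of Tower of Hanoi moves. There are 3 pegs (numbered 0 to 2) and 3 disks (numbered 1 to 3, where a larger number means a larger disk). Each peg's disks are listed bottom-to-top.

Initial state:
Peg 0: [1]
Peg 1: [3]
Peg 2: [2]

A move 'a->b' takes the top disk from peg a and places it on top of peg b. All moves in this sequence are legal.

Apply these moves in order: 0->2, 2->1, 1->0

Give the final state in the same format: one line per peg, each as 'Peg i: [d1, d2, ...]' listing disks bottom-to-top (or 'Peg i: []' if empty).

Answer: Peg 0: [1]
Peg 1: [3]
Peg 2: [2]

Derivation:
After move 1 (0->2):
Peg 0: []
Peg 1: [3]
Peg 2: [2, 1]

After move 2 (2->1):
Peg 0: []
Peg 1: [3, 1]
Peg 2: [2]

After move 3 (1->0):
Peg 0: [1]
Peg 1: [3]
Peg 2: [2]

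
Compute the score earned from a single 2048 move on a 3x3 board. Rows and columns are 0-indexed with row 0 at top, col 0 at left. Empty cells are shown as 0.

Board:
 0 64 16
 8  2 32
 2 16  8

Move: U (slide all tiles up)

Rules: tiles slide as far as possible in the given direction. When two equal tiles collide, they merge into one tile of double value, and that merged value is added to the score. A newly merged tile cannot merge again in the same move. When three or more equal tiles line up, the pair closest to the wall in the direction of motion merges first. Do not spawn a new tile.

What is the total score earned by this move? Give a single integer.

Answer: 0

Derivation:
Slide up:
col 0: [0, 8, 2] -> [8, 2, 0]  score +0 (running 0)
col 1: [64, 2, 16] -> [64, 2, 16]  score +0 (running 0)
col 2: [16, 32, 8] -> [16, 32, 8]  score +0 (running 0)
Board after move:
 8 64 16
 2  2 32
 0 16  8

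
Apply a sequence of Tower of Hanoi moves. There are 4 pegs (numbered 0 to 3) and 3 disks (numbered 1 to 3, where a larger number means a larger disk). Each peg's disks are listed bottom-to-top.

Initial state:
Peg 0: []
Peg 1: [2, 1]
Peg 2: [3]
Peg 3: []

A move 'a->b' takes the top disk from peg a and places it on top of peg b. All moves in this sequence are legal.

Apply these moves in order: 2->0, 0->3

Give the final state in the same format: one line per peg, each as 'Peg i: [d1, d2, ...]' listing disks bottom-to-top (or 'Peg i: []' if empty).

Answer: Peg 0: []
Peg 1: [2, 1]
Peg 2: []
Peg 3: [3]

Derivation:
After move 1 (2->0):
Peg 0: [3]
Peg 1: [2, 1]
Peg 2: []
Peg 3: []

After move 2 (0->3):
Peg 0: []
Peg 1: [2, 1]
Peg 2: []
Peg 3: [3]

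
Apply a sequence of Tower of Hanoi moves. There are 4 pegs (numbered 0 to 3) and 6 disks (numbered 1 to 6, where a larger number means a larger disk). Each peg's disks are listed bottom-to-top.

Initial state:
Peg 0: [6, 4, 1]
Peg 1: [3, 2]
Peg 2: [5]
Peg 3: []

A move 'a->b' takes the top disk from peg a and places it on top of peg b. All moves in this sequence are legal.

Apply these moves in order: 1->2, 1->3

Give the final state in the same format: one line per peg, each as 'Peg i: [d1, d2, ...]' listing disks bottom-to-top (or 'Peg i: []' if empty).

After move 1 (1->2):
Peg 0: [6, 4, 1]
Peg 1: [3]
Peg 2: [5, 2]
Peg 3: []

After move 2 (1->3):
Peg 0: [6, 4, 1]
Peg 1: []
Peg 2: [5, 2]
Peg 3: [3]

Answer: Peg 0: [6, 4, 1]
Peg 1: []
Peg 2: [5, 2]
Peg 3: [3]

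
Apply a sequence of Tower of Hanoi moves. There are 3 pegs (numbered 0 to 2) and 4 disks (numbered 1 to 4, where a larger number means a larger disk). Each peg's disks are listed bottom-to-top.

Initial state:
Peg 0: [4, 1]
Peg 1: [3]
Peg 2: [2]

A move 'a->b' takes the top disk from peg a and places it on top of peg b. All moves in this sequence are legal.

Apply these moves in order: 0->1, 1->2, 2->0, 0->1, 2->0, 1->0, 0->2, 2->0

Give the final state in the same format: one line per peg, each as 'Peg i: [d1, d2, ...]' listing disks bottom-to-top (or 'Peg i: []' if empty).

Answer: Peg 0: [4, 2, 1]
Peg 1: [3]
Peg 2: []

Derivation:
After move 1 (0->1):
Peg 0: [4]
Peg 1: [3, 1]
Peg 2: [2]

After move 2 (1->2):
Peg 0: [4]
Peg 1: [3]
Peg 2: [2, 1]

After move 3 (2->0):
Peg 0: [4, 1]
Peg 1: [3]
Peg 2: [2]

After move 4 (0->1):
Peg 0: [4]
Peg 1: [3, 1]
Peg 2: [2]

After move 5 (2->0):
Peg 0: [4, 2]
Peg 1: [3, 1]
Peg 2: []

After move 6 (1->0):
Peg 0: [4, 2, 1]
Peg 1: [3]
Peg 2: []

After move 7 (0->2):
Peg 0: [4, 2]
Peg 1: [3]
Peg 2: [1]

After move 8 (2->0):
Peg 0: [4, 2, 1]
Peg 1: [3]
Peg 2: []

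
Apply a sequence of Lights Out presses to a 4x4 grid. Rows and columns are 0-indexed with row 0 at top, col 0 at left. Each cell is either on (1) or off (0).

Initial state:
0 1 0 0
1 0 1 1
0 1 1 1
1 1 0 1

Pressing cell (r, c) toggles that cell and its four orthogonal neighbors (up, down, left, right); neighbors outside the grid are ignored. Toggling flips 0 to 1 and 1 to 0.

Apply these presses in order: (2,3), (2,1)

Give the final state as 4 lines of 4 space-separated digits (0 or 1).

Answer: 0 1 0 0
1 1 1 0
1 0 1 0
1 0 0 0

Derivation:
After press 1 at (2,3):
0 1 0 0
1 0 1 0
0 1 0 0
1 1 0 0

After press 2 at (2,1):
0 1 0 0
1 1 1 0
1 0 1 0
1 0 0 0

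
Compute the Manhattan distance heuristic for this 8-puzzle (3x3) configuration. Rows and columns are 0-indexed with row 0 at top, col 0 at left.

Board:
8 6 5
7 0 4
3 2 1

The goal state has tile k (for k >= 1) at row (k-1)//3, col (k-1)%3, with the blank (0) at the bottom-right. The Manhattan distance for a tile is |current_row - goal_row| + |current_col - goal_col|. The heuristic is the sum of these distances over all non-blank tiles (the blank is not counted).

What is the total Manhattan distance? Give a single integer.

Tile 8: at (0,0), goal (2,1), distance |0-2|+|0-1| = 3
Tile 6: at (0,1), goal (1,2), distance |0-1|+|1-2| = 2
Tile 5: at (0,2), goal (1,1), distance |0-1|+|2-1| = 2
Tile 7: at (1,0), goal (2,0), distance |1-2|+|0-0| = 1
Tile 4: at (1,2), goal (1,0), distance |1-1|+|2-0| = 2
Tile 3: at (2,0), goal (0,2), distance |2-0|+|0-2| = 4
Tile 2: at (2,1), goal (0,1), distance |2-0|+|1-1| = 2
Tile 1: at (2,2), goal (0,0), distance |2-0|+|2-0| = 4
Sum: 3 + 2 + 2 + 1 + 2 + 4 + 2 + 4 = 20

Answer: 20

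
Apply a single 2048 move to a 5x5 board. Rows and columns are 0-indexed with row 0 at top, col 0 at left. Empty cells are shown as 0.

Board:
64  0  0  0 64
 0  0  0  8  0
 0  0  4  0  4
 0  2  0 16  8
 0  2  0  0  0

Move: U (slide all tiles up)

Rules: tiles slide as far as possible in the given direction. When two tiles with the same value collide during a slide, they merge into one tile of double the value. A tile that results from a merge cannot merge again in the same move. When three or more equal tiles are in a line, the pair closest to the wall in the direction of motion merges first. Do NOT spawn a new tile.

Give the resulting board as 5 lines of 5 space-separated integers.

Answer: 64  4  4  8 64
 0  0  0 16  4
 0  0  0  0  8
 0  0  0  0  0
 0  0  0  0  0

Derivation:
Slide up:
col 0: [64, 0, 0, 0, 0] -> [64, 0, 0, 0, 0]
col 1: [0, 0, 0, 2, 2] -> [4, 0, 0, 0, 0]
col 2: [0, 0, 4, 0, 0] -> [4, 0, 0, 0, 0]
col 3: [0, 8, 0, 16, 0] -> [8, 16, 0, 0, 0]
col 4: [64, 0, 4, 8, 0] -> [64, 4, 8, 0, 0]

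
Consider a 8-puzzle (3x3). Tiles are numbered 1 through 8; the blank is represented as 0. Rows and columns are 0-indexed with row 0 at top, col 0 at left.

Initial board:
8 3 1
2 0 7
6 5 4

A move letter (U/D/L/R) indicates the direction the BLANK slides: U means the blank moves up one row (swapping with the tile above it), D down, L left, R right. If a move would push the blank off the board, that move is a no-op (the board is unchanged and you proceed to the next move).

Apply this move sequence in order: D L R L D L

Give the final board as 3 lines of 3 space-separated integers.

Answer: 8 3 1
2 5 7
0 6 4

Derivation:
After move 1 (D):
8 3 1
2 5 7
6 0 4

After move 2 (L):
8 3 1
2 5 7
0 6 4

After move 3 (R):
8 3 1
2 5 7
6 0 4

After move 4 (L):
8 3 1
2 5 7
0 6 4

After move 5 (D):
8 3 1
2 5 7
0 6 4

After move 6 (L):
8 3 1
2 5 7
0 6 4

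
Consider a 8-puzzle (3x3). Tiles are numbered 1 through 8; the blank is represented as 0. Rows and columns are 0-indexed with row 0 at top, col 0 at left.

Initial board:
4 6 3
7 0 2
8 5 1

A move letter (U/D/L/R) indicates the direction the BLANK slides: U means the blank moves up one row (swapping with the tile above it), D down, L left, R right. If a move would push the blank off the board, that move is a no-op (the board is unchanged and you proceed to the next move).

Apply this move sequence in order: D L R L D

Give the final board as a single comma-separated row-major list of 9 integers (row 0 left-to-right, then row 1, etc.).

After move 1 (D):
4 6 3
7 5 2
8 0 1

After move 2 (L):
4 6 3
7 5 2
0 8 1

After move 3 (R):
4 6 3
7 5 2
8 0 1

After move 4 (L):
4 6 3
7 5 2
0 8 1

After move 5 (D):
4 6 3
7 5 2
0 8 1

Answer: 4, 6, 3, 7, 5, 2, 0, 8, 1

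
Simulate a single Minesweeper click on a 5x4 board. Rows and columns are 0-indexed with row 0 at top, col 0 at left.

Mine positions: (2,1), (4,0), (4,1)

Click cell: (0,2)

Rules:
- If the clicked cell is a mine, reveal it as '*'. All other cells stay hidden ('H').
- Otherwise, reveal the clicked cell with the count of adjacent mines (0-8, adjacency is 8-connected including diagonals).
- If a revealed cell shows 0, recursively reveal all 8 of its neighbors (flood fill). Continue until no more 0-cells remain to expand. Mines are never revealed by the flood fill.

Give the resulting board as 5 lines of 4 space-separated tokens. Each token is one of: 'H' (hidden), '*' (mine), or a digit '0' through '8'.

0 0 0 0
1 1 1 0
H H 1 0
H H 2 0
H H 1 0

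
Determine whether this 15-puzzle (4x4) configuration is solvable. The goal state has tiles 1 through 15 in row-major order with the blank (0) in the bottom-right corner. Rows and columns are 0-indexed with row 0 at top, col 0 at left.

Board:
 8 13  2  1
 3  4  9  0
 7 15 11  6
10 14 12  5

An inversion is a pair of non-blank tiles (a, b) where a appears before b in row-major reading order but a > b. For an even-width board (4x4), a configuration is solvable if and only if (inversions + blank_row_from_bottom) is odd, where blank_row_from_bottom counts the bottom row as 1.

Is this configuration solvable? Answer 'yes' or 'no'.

Inversions: 38
Blank is in row 1 (0-indexed from top), which is row 3 counting from the bottom (bottom = 1).
38 + 3 = 41, which is odd, so the puzzle is solvable.

Answer: yes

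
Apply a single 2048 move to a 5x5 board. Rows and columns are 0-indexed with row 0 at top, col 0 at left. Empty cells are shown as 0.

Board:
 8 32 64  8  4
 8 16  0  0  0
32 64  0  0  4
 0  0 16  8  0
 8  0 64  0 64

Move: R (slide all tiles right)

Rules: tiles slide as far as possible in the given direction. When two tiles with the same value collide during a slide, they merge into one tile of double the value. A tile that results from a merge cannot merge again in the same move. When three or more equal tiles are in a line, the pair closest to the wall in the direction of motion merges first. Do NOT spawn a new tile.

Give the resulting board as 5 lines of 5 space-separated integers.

Slide right:
row 0: [8, 32, 64, 8, 4] -> [8, 32, 64, 8, 4]
row 1: [8, 16, 0, 0, 0] -> [0, 0, 0, 8, 16]
row 2: [32, 64, 0, 0, 4] -> [0, 0, 32, 64, 4]
row 3: [0, 0, 16, 8, 0] -> [0, 0, 0, 16, 8]
row 4: [8, 0, 64, 0, 64] -> [0, 0, 0, 8, 128]

Answer:   8  32  64   8   4
  0   0   0   8  16
  0   0  32  64   4
  0   0   0  16   8
  0   0   0   8 128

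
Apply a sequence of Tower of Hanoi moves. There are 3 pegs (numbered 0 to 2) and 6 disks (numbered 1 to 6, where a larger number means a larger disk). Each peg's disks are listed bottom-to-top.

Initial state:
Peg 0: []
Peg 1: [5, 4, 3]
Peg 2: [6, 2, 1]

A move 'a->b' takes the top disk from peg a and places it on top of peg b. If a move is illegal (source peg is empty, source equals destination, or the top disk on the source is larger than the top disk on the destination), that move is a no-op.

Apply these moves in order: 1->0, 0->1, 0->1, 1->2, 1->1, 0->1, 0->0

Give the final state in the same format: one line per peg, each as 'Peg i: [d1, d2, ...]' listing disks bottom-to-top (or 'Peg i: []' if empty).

After move 1 (1->0):
Peg 0: [3]
Peg 1: [5, 4]
Peg 2: [6, 2, 1]

After move 2 (0->1):
Peg 0: []
Peg 1: [5, 4, 3]
Peg 2: [6, 2, 1]

After move 3 (0->1):
Peg 0: []
Peg 1: [5, 4, 3]
Peg 2: [6, 2, 1]

After move 4 (1->2):
Peg 0: []
Peg 1: [5, 4, 3]
Peg 2: [6, 2, 1]

After move 5 (1->1):
Peg 0: []
Peg 1: [5, 4, 3]
Peg 2: [6, 2, 1]

After move 6 (0->1):
Peg 0: []
Peg 1: [5, 4, 3]
Peg 2: [6, 2, 1]

After move 7 (0->0):
Peg 0: []
Peg 1: [5, 4, 3]
Peg 2: [6, 2, 1]

Answer: Peg 0: []
Peg 1: [5, 4, 3]
Peg 2: [6, 2, 1]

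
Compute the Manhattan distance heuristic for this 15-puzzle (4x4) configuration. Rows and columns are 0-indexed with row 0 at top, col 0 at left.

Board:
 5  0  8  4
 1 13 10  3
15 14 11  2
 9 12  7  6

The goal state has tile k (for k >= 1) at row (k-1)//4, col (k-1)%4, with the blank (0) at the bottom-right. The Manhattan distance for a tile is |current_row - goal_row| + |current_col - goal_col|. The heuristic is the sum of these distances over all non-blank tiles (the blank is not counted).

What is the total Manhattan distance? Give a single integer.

Tile 5: at (0,0), goal (1,0), distance |0-1|+|0-0| = 1
Tile 8: at (0,2), goal (1,3), distance |0-1|+|2-3| = 2
Tile 4: at (0,3), goal (0,3), distance |0-0|+|3-3| = 0
Tile 1: at (1,0), goal (0,0), distance |1-0|+|0-0| = 1
Tile 13: at (1,1), goal (3,0), distance |1-3|+|1-0| = 3
Tile 10: at (1,2), goal (2,1), distance |1-2|+|2-1| = 2
Tile 3: at (1,3), goal (0,2), distance |1-0|+|3-2| = 2
Tile 15: at (2,0), goal (3,2), distance |2-3|+|0-2| = 3
Tile 14: at (2,1), goal (3,1), distance |2-3|+|1-1| = 1
Tile 11: at (2,2), goal (2,2), distance |2-2|+|2-2| = 0
Tile 2: at (2,3), goal (0,1), distance |2-0|+|3-1| = 4
Tile 9: at (3,0), goal (2,0), distance |3-2|+|0-0| = 1
Tile 12: at (3,1), goal (2,3), distance |3-2|+|1-3| = 3
Tile 7: at (3,2), goal (1,2), distance |3-1|+|2-2| = 2
Tile 6: at (3,3), goal (1,1), distance |3-1|+|3-1| = 4
Sum: 1 + 2 + 0 + 1 + 3 + 2 + 2 + 3 + 1 + 0 + 4 + 1 + 3 + 2 + 4 = 29

Answer: 29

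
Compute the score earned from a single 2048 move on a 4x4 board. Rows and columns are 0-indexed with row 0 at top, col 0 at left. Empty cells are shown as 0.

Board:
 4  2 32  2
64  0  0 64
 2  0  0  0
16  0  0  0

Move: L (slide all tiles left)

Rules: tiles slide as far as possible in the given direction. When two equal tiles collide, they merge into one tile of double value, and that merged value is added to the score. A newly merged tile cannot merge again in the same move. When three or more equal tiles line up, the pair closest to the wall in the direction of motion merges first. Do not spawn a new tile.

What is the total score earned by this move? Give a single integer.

Answer: 128

Derivation:
Slide left:
row 0: [4, 2, 32, 2] -> [4, 2, 32, 2]  score +0 (running 0)
row 1: [64, 0, 0, 64] -> [128, 0, 0, 0]  score +128 (running 128)
row 2: [2, 0, 0, 0] -> [2, 0, 0, 0]  score +0 (running 128)
row 3: [16, 0, 0, 0] -> [16, 0, 0, 0]  score +0 (running 128)
Board after move:
  4   2  32   2
128   0   0   0
  2   0   0   0
 16   0   0   0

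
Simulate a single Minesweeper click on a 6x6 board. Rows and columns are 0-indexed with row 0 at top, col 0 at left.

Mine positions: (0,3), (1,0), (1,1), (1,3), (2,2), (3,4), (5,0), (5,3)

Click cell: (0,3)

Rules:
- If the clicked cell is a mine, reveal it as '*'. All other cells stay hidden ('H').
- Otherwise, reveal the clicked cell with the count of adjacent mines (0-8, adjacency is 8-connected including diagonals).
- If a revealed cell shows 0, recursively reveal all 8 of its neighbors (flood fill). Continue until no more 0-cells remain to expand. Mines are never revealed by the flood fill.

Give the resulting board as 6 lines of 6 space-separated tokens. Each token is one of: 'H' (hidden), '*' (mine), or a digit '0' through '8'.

H H H * H H
H H H H H H
H H H H H H
H H H H H H
H H H H H H
H H H H H H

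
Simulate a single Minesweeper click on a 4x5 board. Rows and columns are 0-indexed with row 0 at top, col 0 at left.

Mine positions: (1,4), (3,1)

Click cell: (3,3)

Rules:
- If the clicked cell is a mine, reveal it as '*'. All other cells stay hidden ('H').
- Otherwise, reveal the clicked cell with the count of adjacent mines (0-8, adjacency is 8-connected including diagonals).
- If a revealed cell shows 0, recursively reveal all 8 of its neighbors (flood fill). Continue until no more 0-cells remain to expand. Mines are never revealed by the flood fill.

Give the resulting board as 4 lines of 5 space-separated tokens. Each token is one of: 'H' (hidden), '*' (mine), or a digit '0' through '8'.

H H H H H
H H H H H
H H 1 1 1
H H 1 0 0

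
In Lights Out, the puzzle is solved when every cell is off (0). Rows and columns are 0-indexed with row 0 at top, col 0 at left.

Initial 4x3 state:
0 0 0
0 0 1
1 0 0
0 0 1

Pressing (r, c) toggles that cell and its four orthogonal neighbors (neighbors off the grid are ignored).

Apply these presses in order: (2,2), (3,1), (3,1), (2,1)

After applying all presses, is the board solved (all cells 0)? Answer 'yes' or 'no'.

After press 1 at (2,2):
0 0 0
0 0 0
1 1 1
0 0 0

After press 2 at (3,1):
0 0 0
0 0 0
1 0 1
1 1 1

After press 3 at (3,1):
0 0 0
0 0 0
1 1 1
0 0 0

After press 4 at (2,1):
0 0 0
0 1 0
0 0 0
0 1 0

Lights still on: 2

Answer: no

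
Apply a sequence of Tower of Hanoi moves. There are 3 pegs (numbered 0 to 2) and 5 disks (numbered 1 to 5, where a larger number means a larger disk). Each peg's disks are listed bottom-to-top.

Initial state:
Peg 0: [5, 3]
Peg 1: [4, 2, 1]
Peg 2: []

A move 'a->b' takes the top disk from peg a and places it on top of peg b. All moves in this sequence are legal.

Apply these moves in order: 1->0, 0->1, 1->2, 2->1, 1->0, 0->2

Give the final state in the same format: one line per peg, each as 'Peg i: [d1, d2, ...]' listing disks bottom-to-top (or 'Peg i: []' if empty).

After move 1 (1->0):
Peg 0: [5, 3, 1]
Peg 1: [4, 2]
Peg 2: []

After move 2 (0->1):
Peg 0: [5, 3]
Peg 1: [4, 2, 1]
Peg 2: []

After move 3 (1->2):
Peg 0: [5, 3]
Peg 1: [4, 2]
Peg 2: [1]

After move 4 (2->1):
Peg 0: [5, 3]
Peg 1: [4, 2, 1]
Peg 2: []

After move 5 (1->0):
Peg 0: [5, 3, 1]
Peg 1: [4, 2]
Peg 2: []

After move 6 (0->2):
Peg 0: [5, 3]
Peg 1: [4, 2]
Peg 2: [1]

Answer: Peg 0: [5, 3]
Peg 1: [4, 2]
Peg 2: [1]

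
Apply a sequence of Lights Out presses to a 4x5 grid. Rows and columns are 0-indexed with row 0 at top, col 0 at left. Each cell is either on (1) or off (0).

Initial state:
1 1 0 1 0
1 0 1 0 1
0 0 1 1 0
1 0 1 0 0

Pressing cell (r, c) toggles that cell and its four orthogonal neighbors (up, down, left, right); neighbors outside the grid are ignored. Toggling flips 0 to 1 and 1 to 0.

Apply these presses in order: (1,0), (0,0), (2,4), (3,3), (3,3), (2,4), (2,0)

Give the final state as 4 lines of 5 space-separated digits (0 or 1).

After press 1 at (1,0):
0 1 0 1 0
0 1 1 0 1
1 0 1 1 0
1 0 1 0 0

After press 2 at (0,0):
1 0 0 1 0
1 1 1 0 1
1 0 1 1 0
1 0 1 0 0

After press 3 at (2,4):
1 0 0 1 0
1 1 1 0 0
1 0 1 0 1
1 0 1 0 1

After press 4 at (3,3):
1 0 0 1 0
1 1 1 0 0
1 0 1 1 1
1 0 0 1 0

After press 5 at (3,3):
1 0 0 1 0
1 1 1 0 0
1 0 1 0 1
1 0 1 0 1

After press 6 at (2,4):
1 0 0 1 0
1 1 1 0 1
1 0 1 1 0
1 0 1 0 0

After press 7 at (2,0):
1 0 0 1 0
0 1 1 0 1
0 1 1 1 0
0 0 1 0 0

Answer: 1 0 0 1 0
0 1 1 0 1
0 1 1 1 0
0 0 1 0 0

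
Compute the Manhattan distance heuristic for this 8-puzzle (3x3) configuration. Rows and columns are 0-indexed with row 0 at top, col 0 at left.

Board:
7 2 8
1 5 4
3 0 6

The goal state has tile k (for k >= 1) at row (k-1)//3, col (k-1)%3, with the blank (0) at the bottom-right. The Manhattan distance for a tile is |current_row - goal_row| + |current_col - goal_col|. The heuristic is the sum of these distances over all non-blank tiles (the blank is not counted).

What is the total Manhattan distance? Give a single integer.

Tile 7: at (0,0), goal (2,0), distance |0-2|+|0-0| = 2
Tile 2: at (0,1), goal (0,1), distance |0-0|+|1-1| = 0
Tile 8: at (0,2), goal (2,1), distance |0-2|+|2-1| = 3
Tile 1: at (1,0), goal (0,0), distance |1-0|+|0-0| = 1
Tile 5: at (1,1), goal (1,1), distance |1-1|+|1-1| = 0
Tile 4: at (1,2), goal (1,0), distance |1-1|+|2-0| = 2
Tile 3: at (2,0), goal (0,2), distance |2-0|+|0-2| = 4
Tile 6: at (2,2), goal (1,2), distance |2-1|+|2-2| = 1
Sum: 2 + 0 + 3 + 1 + 0 + 2 + 4 + 1 = 13

Answer: 13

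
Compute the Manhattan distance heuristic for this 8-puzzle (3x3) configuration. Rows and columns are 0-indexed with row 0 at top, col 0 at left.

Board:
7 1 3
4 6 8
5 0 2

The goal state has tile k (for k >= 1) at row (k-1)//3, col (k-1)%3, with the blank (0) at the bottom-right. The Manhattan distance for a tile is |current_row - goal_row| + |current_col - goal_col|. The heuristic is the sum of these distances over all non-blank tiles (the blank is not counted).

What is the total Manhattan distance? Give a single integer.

Answer: 11

Derivation:
Tile 7: at (0,0), goal (2,0), distance |0-2|+|0-0| = 2
Tile 1: at (0,1), goal (0,0), distance |0-0|+|1-0| = 1
Tile 3: at (0,2), goal (0,2), distance |0-0|+|2-2| = 0
Tile 4: at (1,0), goal (1,0), distance |1-1|+|0-0| = 0
Tile 6: at (1,1), goal (1,2), distance |1-1|+|1-2| = 1
Tile 8: at (1,2), goal (2,1), distance |1-2|+|2-1| = 2
Tile 5: at (2,0), goal (1,1), distance |2-1|+|0-1| = 2
Tile 2: at (2,2), goal (0,1), distance |2-0|+|2-1| = 3
Sum: 2 + 1 + 0 + 0 + 1 + 2 + 2 + 3 = 11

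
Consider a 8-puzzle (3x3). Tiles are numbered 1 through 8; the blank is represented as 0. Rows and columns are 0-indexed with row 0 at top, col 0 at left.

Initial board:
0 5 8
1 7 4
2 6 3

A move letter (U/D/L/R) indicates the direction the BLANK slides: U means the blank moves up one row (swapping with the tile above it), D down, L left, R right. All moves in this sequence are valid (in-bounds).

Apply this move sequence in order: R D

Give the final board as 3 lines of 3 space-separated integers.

Answer: 5 7 8
1 0 4
2 6 3

Derivation:
After move 1 (R):
5 0 8
1 7 4
2 6 3

After move 2 (D):
5 7 8
1 0 4
2 6 3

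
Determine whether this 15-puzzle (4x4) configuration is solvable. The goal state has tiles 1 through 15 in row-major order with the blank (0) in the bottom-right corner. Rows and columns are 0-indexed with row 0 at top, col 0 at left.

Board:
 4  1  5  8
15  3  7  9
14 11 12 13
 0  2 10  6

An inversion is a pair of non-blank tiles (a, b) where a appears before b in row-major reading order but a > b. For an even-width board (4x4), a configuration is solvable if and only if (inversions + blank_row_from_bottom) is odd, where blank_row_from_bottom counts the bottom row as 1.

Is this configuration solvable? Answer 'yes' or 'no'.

Answer: yes

Derivation:
Inversions: 40
Blank is in row 3 (0-indexed from top), which is row 1 counting from the bottom (bottom = 1).
40 + 1 = 41, which is odd, so the puzzle is solvable.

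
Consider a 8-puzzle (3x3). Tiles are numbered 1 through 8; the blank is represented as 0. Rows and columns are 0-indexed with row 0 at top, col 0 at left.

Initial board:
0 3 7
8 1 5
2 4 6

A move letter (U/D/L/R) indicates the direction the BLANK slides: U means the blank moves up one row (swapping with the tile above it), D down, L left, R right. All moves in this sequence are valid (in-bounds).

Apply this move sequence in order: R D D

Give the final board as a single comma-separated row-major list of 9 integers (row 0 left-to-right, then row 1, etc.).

After move 1 (R):
3 0 7
8 1 5
2 4 6

After move 2 (D):
3 1 7
8 0 5
2 4 6

After move 3 (D):
3 1 7
8 4 5
2 0 6

Answer: 3, 1, 7, 8, 4, 5, 2, 0, 6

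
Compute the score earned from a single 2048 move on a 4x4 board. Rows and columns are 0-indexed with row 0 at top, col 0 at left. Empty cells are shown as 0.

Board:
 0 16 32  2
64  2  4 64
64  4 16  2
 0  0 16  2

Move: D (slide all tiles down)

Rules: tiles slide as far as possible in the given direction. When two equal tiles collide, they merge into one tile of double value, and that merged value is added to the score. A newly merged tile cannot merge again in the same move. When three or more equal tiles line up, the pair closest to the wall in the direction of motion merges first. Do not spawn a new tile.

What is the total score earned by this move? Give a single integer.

Answer: 164

Derivation:
Slide down:
col 0: [0, 64, 64, 0] -> [0, 0, 0, 128]  score +128 (running 128)
col 1: [16, 2, 4, 0] -> [0, 16, 2, 4]  score +0 (running 128)
col 2: [32, 4, 16, 16] -> [0, 32, 4, 32]  score +32 (running 160)
col 3: [2, 64, 2, 2] -> [0, 2, 64, 4]  score +4 (running 164)
Board after move:
  0   0   0   0
  0  16  32   2
  0   2   4  64
128   4  32   4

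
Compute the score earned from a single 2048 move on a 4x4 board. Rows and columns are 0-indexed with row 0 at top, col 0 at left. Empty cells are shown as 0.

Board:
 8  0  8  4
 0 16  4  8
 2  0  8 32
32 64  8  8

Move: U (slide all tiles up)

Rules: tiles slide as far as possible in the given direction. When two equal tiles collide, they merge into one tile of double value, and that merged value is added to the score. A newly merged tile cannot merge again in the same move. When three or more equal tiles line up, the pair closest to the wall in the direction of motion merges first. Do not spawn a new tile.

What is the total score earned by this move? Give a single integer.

Answer: 16

Derivation:
Slide up:
col 0: [8, 0, 2, 32] -> [8, 2, 32, 0]  score +0 (running 0)
col 1: [0, 16, 0, 64] -> [16, 64, 0, 0]  score +0 (running 0)
col 2: [8, 4, 8, 8] -> [8, 4, 16, 0]  score +16 (running 16)
col 3: [4, 8, 32, 8] -> [4, 8, 32, 8]  score +0 (running 16)
Board after move:
 8 16  8  4
 2 64  4  8
32  0 16 32
 0  0  0  8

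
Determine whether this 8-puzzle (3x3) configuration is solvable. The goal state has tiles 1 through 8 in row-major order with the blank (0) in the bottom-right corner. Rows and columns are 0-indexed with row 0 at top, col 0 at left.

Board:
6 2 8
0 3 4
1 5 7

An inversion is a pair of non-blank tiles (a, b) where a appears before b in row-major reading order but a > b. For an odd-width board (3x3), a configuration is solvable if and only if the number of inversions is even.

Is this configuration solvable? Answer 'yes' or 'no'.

Inversions (pairs i<j in row-major order where tile[i] > tile[j] > 0): 13
13 is odd, so the puzzle is not solvable.

Answer: no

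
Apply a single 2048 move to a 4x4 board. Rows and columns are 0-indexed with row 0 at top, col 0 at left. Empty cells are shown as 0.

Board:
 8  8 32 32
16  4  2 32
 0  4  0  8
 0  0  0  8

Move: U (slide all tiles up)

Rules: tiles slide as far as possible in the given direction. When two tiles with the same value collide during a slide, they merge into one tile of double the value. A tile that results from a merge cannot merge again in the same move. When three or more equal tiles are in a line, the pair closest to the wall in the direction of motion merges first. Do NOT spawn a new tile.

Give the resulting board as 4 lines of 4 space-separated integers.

Answer:  8  8 32 64
16  8  2 16
 0  0  0  0
 0  0  0  0

Derivation:
Slide up:
col 0: [8, 16, 0, 0] -> [8, 16, 0, 0]
col 1: [8, 4, 4, 0] -> [8, 8, 0, 0]
col 2: [32, 2, 0, 0] -> [32, 2, 0, 0]
col 3: [32, 32, 8, 8] -> [64, 16, 0, 0]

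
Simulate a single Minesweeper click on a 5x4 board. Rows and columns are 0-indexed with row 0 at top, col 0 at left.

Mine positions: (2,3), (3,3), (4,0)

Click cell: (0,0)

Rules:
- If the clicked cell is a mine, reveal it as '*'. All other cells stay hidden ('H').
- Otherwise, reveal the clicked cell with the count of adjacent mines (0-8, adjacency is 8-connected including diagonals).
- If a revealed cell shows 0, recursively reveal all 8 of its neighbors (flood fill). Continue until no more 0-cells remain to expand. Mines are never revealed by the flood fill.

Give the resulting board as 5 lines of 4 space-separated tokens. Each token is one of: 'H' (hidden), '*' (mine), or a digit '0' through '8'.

0 0 0 0
0 0 1 1
0 0 2 H
1 1 2 H
H H H H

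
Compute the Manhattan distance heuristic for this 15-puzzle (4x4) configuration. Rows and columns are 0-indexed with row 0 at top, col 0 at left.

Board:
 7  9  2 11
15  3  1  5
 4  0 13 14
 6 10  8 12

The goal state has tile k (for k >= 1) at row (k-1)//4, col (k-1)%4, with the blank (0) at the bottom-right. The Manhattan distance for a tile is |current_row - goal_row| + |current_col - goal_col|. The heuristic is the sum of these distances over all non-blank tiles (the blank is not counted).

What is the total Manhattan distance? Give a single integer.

Answer: 41

Derivation:
Tile 7: at (0,0), goal (1,2), distance |0-1|+|0-2| = 3
Tile 9: at (0,1), goal (2,0), distance |0-2|+|1-0| = 3
Tile 2: at (0,2), goal (0,1), distance |0-0|+|2-1| = 1
Tile 11: at (0,3), goal (2,2), distance |0-2|+|3-2| = 3
Tile 15: at (1,0), goal (3,2), distance |1-3|+|0-2| = 4
Tile 3: at (1,1), goal (0,2), distance |1-0|+|1-2| = 2
Tile 1: at (1,2), goal (0,0), distance |1-0|+|2-0| = 3
Tile 5: at (1,3), goal (1,0), distance |1-1|+|3-0| = 3
Tile 4: at (2,0), goal (0,3), distance |2-0|+|0-3| = 5
Tile 13: at (2,2), goal (3,0), distance |2-3|+|2-0| = 3
Tile 14: at (2,3), goal (3,1), distance |2-3|+|3-1| = 3
Tile 6: at (3,0), goal (1,1), distance |3-1|+|0-1| = 3
Tile 10: at (3,1), goal (2,1), distance |3-2|+|1-1| = 1
Tile 8: at (3,2), goal (1,3), distance |3-1|+|2-3| = 3
Tile 12: at (3,3), goal (2,3), distance |3-2|+|3-3| = 1
Sum: 3 + 3 + 1 + 3 + 4 + 2 + 3 + 3 + 5 + 3 + 3 + 3 + 1 + 3 + 1 = 41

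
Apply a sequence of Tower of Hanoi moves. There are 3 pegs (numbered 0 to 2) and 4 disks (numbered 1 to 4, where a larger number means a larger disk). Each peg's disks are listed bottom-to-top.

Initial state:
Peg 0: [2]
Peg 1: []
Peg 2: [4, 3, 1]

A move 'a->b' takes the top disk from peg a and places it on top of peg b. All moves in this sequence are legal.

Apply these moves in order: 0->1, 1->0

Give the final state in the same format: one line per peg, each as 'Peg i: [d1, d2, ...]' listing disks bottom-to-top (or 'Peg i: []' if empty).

Answer: Peg 0: [2]
Peg 1: []
Peg 2: [4, 3, 1]

Derivation:
After move 1 (0->1):
Peg 0: []
Peg 1: [2]
Peg 2: [4, 3, 1]

After move 2 (1->0):
Peg 0: [2]
Peg 1: []
Peg 2: [4, 3, 1]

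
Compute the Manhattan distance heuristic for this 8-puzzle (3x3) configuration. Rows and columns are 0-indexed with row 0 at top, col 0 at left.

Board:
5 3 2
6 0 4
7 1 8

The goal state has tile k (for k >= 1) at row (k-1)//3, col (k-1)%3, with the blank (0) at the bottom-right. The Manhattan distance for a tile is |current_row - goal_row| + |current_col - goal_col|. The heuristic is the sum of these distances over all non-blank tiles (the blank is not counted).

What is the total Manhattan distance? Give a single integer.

Tile 5: at (0,0), goal (1,1), distance |0-1|+|0-1| = 2
Tile 3: at (0,1), goal (0,2), distance |0-0|+|1-2| = 1
Tile 2: at (0,2), goal (0,1), distance |0-0|+|2-1| = 1
Tile 6: at (1,0), goal (1,2), distance |1-1|+|0-2| = 2
Tile 4: at (1,2), goal (1,0), distance |1-1|+|2-0| = 2
Tile 7: at (2,0), goal (2,0), distance |2-2|+|0-0| = 0
Tile 1: at (2,1), goal (0,0), distance |2-0|+|1-0| = 3
Tile 8: at (2,2), goal (2,1), distance |2-2|+|2-1| = 1
Sum: 2 + 1 + 1 + 2 + 2 + 0 + 3 + 1 = 12

Answer: 12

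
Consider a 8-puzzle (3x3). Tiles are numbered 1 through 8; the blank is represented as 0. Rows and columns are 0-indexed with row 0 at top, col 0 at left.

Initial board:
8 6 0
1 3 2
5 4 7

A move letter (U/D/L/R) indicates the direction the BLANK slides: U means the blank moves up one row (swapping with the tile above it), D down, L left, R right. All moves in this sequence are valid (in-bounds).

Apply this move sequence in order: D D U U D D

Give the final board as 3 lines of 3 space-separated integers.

Answer: 8 6 2
1 3 7
5 4 0

Derivation:
After move 1 (D):
8 6 2
1 3 0
5 4 7

After move 2 (D):
8 6 2
1 3 7
5 4 0

After move 3 (U):
8 6 2
1 3 0
5 4 7

After move 4 (U):
8 6 0
1 3 2
5 4 7

After move 5 (D):
8 6 2
1 3 0
5 4 7

After move 6 (D):
8 6 2
1 3 7
5 4 0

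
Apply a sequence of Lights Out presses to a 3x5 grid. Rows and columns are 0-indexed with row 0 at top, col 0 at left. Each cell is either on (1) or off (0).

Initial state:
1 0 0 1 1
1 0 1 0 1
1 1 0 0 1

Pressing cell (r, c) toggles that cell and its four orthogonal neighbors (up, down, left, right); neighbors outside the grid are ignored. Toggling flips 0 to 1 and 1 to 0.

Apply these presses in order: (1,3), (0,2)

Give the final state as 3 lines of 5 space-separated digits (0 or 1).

Answer: 1 1 1 1 1
1 0 1 1 0
1 1 0 1 1

Derivation:
After press 1 at (1,3):
1 0 0 0 1
1 0 0 1 0
1 1 0 1 1

After press 2 at (0,2):
1 1 1 1 1
1 0 1 1 0
1 1 0 1 1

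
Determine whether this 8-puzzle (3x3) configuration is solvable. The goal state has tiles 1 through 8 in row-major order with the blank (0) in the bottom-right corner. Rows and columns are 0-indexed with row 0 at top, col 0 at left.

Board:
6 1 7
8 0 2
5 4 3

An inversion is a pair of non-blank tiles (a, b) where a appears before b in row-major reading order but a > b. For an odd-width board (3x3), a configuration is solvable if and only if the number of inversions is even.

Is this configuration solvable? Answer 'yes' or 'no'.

Inversions (pairs i<j in row-major order where tile[i] > tile[j] > 0): 16
16 is even, so the puzzle is solvable.

Answer: yes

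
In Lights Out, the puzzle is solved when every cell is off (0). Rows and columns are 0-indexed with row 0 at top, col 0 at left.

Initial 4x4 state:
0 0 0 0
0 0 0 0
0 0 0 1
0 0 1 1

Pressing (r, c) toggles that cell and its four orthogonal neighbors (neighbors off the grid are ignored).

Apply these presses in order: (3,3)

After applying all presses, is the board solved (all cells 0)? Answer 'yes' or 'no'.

After press 1 at (3,3):
0 0 0 0
0 0 0 0
0 0 0 0
0 0 0 0

Lights still on: 0

Answer: yes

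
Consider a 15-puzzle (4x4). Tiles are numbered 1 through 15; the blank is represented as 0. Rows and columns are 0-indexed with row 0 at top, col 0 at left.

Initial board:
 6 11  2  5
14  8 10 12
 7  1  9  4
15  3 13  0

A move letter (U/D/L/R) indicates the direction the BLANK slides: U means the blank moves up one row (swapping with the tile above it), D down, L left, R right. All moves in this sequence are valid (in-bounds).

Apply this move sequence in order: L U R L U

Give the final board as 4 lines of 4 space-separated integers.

After move 1 (L):
 6 11  2  5
14  8 10 12
 7  1  9  4
15  3  0 13

After move 2 (U):
 6 11  2  5
14  8 10 12
 7  1  0  4
15  3  9 13

After move 3 (R):
 6 11  2  5
14  8 10 12
 7  1  4  0
15  3  9 13

After move 4 (L):
 6 11  2  5
14  8 10 12
 7  1  0  4
15  3  9 13

After move 5 (U):
 6 11  2  5
14  8  0 12
 7  1 10  4
15  3  9 13

Answer:  6 11  2  5
14  8  0 12
 7  1 10  4
15  3  9 13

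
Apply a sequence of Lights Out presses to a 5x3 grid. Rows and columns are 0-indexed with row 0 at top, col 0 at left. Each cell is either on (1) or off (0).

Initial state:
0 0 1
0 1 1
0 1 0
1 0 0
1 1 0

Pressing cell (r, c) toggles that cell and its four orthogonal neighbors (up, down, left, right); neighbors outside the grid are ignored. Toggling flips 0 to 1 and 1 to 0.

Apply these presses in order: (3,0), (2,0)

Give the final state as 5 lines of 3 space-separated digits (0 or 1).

After press 1 at (3,0):
0 0 1
0 1 1
1 1 0
0 1 0
0 1 0

After press 2 at (2,0):
0 0 1
1 1 1
0 0 0
1 1 0
0 1 0

Answer: 0 0 1
1 1 1
0 0 0
1 1 0
0 1 0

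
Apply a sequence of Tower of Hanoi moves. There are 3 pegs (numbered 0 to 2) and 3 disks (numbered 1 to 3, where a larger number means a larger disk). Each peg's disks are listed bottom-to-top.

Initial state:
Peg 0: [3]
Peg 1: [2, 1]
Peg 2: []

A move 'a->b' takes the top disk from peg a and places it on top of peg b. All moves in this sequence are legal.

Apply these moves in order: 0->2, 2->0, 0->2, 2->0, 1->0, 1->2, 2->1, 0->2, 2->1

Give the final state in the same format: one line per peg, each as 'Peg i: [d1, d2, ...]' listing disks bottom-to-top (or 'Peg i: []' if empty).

After move 1 (0->2):
Peg 0: []
Peg 1: [2, 1]
Peg 2: [3]

After move 2 (2->0):
Peg 0: [3]
Peg 1: [2, 1]
Peg 2: []

After move 3 (0->2):
Peg 0: []
Peg 1: [2, 1]
Peg 2: [3]

After move 4 (2->0):
Peg 0: [3]
Peg 1: [2, 1]
Peg 2: []

After move 5 (1->0):
Peg 0: [3, 1]
Peg 1: [2]
Peg 2: []

After move 6 (1->2):
Peg 0: [3, 1]
Peg 1: []
Peg 2: [2]

After move 7 (2->1):
Peg 0: [3, 1]
Peg 1: [2]
Peg 2: []

After move 8 (0->2):
Peg 0: [3]
Peg 1: [2]
Peg 2: [1]

After move 9 (2->1):
Peg 0: [3]
Peg 1: [2, 1]
Peg 2: []

Answer: Peg 0: [3]
Peg 1: [2, 1]
Peg 2: []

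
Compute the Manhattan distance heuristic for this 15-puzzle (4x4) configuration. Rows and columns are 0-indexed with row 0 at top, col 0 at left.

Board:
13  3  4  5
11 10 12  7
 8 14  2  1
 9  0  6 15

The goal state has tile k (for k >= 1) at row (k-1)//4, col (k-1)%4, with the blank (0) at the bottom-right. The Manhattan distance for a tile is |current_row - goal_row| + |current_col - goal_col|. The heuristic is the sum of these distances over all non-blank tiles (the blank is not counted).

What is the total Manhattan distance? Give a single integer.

Tile 13: at (0,0), goal (3,0), distance |0-3|+|0-0| = 3
Tile 3: at (0,1), goal (0,2), distance |0-0|+|1-2| = 1
Tile 4: at (0,2), goal (0,3), distance |0-0|+|2-3| = 1
Tile 5: at (0,3), goal (1,0), distance |0-1|+|3-0| = 4
Tile 11: at (1,0), goal (2,2), distance |1-2|+|0-2| = 3
Tile 10: at (1,1), goal (2,1), distance |1-2|+|1-1| = 1
Tile 12: at (1,2), goal (2,3), distance |1-2|+|2-3| = 2
Tile 7: at (1,3), goal (1,2), distance |1-1|+|3-2| = 1
Tile 8: at (2,0), goal (1,3), distance |2-1|+|0-3| = 4
Tile 14: at (2,1), goal (3,1), distance |2-3|+|1-1| = 1
Tile 2: at (2,2), goal (0,1), distance |2-0|+|2-1| = 3
Tile 1: at (2,3), goal (0,0), distance |2-0|+|3-0| = 5
Tile 9: at (3,0), goal (2,0), distance |3-2|+|0-0| = 1
Tile 6: at (3,2), goal (1,1), distance |3-1|+|2-1| = 3
Tile 15: at (3,3), goal (3,2), distance |3-3|+|3-2| = 1
Sum: 3 + 1 + 1 + 4 + 3 + 1 + 2 + 1 + 4 + 1 + 3 + 5 + 1 + 3 + 1 = 34

Answer: 34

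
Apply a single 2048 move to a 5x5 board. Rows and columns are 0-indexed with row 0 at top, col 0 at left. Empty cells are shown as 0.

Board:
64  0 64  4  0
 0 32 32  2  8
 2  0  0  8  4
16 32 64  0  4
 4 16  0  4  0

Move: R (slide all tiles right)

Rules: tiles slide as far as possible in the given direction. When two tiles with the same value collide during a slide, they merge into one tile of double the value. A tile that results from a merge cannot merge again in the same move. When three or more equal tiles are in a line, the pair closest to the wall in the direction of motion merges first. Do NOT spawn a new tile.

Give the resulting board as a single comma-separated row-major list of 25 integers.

Answer: 0, 0, 0, 128, 4, 0, 0, 64, 2, 8, 0, 0, 2, 8, 4, 0, 16, 32, 64, 4, 0, 0, 4, 16, 4

Derivation:
Slide right:
row 0: [64, 0, 64, 4, 0] -> [0, 0, 0, 128, 4]
row 1: [0, 32, 32, 2, 8] -> [0, 0, 64, 2, 8]
row 2: [2, 0, 0, 8, 4] -> [0, 0, 2, 8, 4]
row 3: [16, 32, 64, 0, 4] -> [0, 16, 32, 64, 4]
row 4: [4, 16, 0, 4, 0] -> [0, 0, 4, 16, 4]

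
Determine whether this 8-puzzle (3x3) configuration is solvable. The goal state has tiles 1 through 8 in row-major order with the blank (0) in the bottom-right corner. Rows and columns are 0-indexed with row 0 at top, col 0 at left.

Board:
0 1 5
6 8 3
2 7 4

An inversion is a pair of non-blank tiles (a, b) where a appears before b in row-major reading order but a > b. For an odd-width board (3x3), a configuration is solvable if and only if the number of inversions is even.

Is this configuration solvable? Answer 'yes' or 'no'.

Inversions (pairs i<j in row-major order where tile[i] > tile[j] > 0): 12
12 is even, so the puzzle is solvable.

Answer: yes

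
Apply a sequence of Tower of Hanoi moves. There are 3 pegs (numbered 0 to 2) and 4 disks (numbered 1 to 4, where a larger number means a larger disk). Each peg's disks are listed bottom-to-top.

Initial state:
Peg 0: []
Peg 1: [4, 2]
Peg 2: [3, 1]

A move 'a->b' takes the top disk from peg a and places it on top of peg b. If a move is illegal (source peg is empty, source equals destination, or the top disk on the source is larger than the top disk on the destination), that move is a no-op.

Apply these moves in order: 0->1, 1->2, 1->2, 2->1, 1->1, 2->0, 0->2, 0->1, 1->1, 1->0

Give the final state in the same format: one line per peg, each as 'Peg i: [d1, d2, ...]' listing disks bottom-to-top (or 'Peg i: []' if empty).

After move 1 (0->1):
Peg 0: []
Peg 1: [4, 2]
Peg 2: [3, 1]

After move 2 (1->2):
Peg 0: []
Peg 1: [4, 2]
Peg 2: [3, 1]

After move 3 (1->2):
Peg 0: []
Peg 1: [4, 2]
Peg 2: [3, 1]

After move 4 (2->1):
Peg 0: []
Peg 1: [4, 2, 1]
Peg 2: [3]

After move 5 (1->1):
Peg 0: []
Peg 1: [4, 2, 1]
Peg 2: [3]

After move 6 (2->0):
Peg 0: [3]
Peg 1: [4, 2, 1]
Peg 2: []

After move 7 (0->2):
Peg 0: []
Peg 1: [4, 2, 1]
Peg 2: [3]

After move 8 (0->1):
Peg 0: []
Peg 1: [4, 2, 1]
Peg 2: [3]

After move 9 (1->1):
Peg 0: []
Peg 1: [4, 2, 1]
Peg 2: [3]

After move 10 (1->0):
Peg 0: [1]
Peg 1: [4, 2]
Peg 2: [3]

Answer: Peg 0: [1]
Peg 1: [4, 2]
Peg 2: [3]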